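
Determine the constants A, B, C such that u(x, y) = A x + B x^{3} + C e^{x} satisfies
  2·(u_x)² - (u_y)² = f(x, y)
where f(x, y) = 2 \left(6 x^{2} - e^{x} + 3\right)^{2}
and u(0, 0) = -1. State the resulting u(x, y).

Substitute the ansatz u = A x + B x^{3} + C e^{x} into the left-hand side.
Derivatives of the ansatz:
  u_x = A + 3 B x^{2} + C e^{x}
  u_y = 0
Term by term:
  2·(u_x)² = 2 A^{2} + 12 A B x^{2} + 4 A C e^{x} + 18 B^{2} x^{4} + 12 B C x^{2} e^{x} + 2 C^{2} e^{2 x}
  -(u_y)² = 0
So the left-hand side equals
  2 A^{2} + 12 A B x^{2} + 4 A C e^{x} + 18 B^{2} x^{4} + 12 B C x^{2} e^{x} + 2 C^{2} e^{2 x}
This must equal f(x, y) identically; expanded, f = 72 x^{4} - 24 x^{2} e^{x} + 72 x^{2} + 2 e^{2 x} - 12 e^{x} + 18.
Matching coefficients of the independent functions:
  [constant term]:  2 A^{2} = 18
  [x^{2}]:  12 A B = 72
  [x^{4}]:  18 B^{2} = 72
  [x^{2} e^{x}]:  12 B C = -24
  [e^{x}]:  4 A C = -12
  [e^{2 x}]:  2 C^{2} = 2
These equations allow (A, B, C) = (-3, -2, 1) or (3, 2, -1).
Impose the point condition(s):
  u(0, 0) = -1  ⟹  C = -1
Only A = 3, B = 2, C = -1 satisfies everything.
Hence u(x, y) = 2 x^{3} + 3 x - e^{x}.

Answer: u(x, y) = 2 x^{3} + 3 x - e^{x}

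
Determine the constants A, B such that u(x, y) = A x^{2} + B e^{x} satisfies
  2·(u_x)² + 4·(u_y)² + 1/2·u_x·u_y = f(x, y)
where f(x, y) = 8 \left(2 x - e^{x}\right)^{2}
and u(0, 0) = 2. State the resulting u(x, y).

Substitute the ansatz u = A x^{2} + B e^{x} into the left-hand side.
Derivatives of the ansatz:
  u_x = 2 A x + B e^{x}
  u_y = 0
Term by term:
  2·(u_x)² = 8 A^{2} x^{2} + 8 A B x e^{x} + 2 B^{2} e^{2 x}
  4·(u_y)² = 0
  1/2·u_x·u_y = 0
So the left-hand side equals
  8 A^{2} x^{2} + 8 A B x e^{x} + 2 B^{2} e^{2 x}
This must equal f(x, y) identically; expanded, f = 32 x^{2} - 32 x e^{x} + 8 e^{2 x}.
Matching coefficients of the independent functions:
  [x^{2}]:  8 A^{2} = 32
  [x e^{x}]:  8 A B = -32
  [e^{2 x}]:  2 B^{2} = 8
These equations allow (A, B) = (-2, 2) or (2, -2).
Impose the point condition(s):
  u(0, 0) = 2  ⟹  B = 2
Only A = -2, B = 2 satisfies everything.
Hence u(x, y) = - 2 x^{2} + 2 e^{x}.

Answer: u(x, y) = - 2 x^{2} + 2 e^{x}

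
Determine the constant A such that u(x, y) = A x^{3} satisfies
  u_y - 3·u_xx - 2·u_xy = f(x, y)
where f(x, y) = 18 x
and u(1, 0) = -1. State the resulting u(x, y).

Substitute the ansatz u = A x^{3} into the left-hand side.
Derivatives of the ansatz:
  u_y = 0
  u_xx = 6 A x
  u_xy = 0
Term by term:
  u_y = 0
  -3·u_xx = - 18 A x
  -2·u_xy = 0
So the left-hand side equals
  - 18 A x
This must equal f(x, y) = 18 x identically.
Matching coefficients of the independent functions:
  [x]:  - 18 A = 18
Solving: A = -1.
Check against the point condition:
  u(1, 0) = -1  ⟹  A = -1  ✓
Hence u(x, y) = - x^{3}.

Answer: u(x, y) = - x^{3}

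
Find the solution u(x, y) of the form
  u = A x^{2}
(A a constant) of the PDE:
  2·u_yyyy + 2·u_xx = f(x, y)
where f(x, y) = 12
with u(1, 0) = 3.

Answer: u(x, y) = 3 x^{2}

Derivation:
Substitute the ansatz u = A x^{2} into the left-hand side.
Derivatives of the ansatz:
  u_yyyy = 0
  u_xx = 2 A
Term by term:
  2·u_yyyy = 0
  2·u_xx = 4 A
So the left-hand side equals
  4 A
This must equal f(x, y) = 12 identically.
Matching coefficients of the independent functions:
  [constant term]:  4 A = 12
Solving: A = 3.
Check against the point condition:
  u(1, 0) = 3  ⟹  A = 3  ✓
Hence u(x, y) = 3 x^{2}.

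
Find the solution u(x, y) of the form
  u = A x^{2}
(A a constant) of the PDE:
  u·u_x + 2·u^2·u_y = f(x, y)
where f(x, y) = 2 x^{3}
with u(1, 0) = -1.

Substitute the ansatz u = A x^{2} into the left-hand side.
Derivatives of the ansatz:
  u_x = 2 A x
  u_y = 0
Term by term:
  u·u_x = 2 A^{2} x^{3}
  2·u^2·u_y = 0
So the left-hand side equals
  2 A^{2} x^{3}
This must equal f(x, y) = 2 x^{3} identically.
Matching coefficients of the independent functions:
  [x^{3}]:  2 A^{2} = 2
These equations allow (A) = (-1) or (1).
Impose the point condition(s):
  u(1, 0) = -1  ⟹  A = -1
Only A = -1 satisfies everything.
Hence u(x, y) = - x^{2}.

Answer: u(x, y) = - x^{2}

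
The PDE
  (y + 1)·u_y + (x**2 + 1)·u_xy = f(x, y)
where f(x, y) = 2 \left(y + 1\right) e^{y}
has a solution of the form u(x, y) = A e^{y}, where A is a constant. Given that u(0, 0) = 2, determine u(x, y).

Substitute the ansatz u = A e^{y} into the left-hand side.
Derivatives of the ansatz:
  u_y = A e^{y}
  u_xy = 0
Term by term:
  (y + 1)·u_y = A y e^{y} + A e^{y}
  (x**2 + 1)·u_xy = 0
So the left-hand side equals
  A y e^{y} + A e^{y}
This must equal f(x, y) identically; expanded, f = 2 y e^{y} + 2 e^{y}.
Matching coefficients of the independent functions:
  [y e^{y}, e^{y}]:  A = 2
Solving: A = 2.
Check against the point condition:
  u(0, 0) = 2  ⟹  A = 2  ✓
Hence u(x, y) = 2 e^{y}.

Answer: u(x, y) = 2 e^{y}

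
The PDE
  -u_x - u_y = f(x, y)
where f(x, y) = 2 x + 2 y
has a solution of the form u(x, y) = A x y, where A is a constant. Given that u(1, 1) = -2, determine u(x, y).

Answer: u(x, y) = - 2 x y

Derivation:
Substitute the ansatz u = A x y into the left-hand side.
Derivatives of the ansatz:
  u_x = A y
  u_y = A x
Term by term:
  -u_x = - A y
  -u_y = - A x
So the left-hand side equals
  - A x - A y
This must equal f(x, y) = 2 x + 2 y identically.
Matching coefficients of the independent functions:
  [x, y]:  - A = 2
Solving: A = -2.
Check against the point condition:
  u(1, 1) = -2  ⟹  A = -2  ✓
Hence u(x, y) = - 2 x y.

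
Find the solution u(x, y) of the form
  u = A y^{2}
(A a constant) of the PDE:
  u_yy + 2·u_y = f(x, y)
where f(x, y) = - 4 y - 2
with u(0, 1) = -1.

Substitute the ansatz u = A y^{2} into the left-hand side.
Derivatives of the ansatz:
  u_yy = 2 A
  u_y = 2 A y
Term by term:
  u_yy = 2 A
  2·u_y = 4 A y
So the left-hand side equals
  4 A y + 2 A
This must equal f(x, y) = - 4 y - 2 identically.
Matching coefficients of the independent functions:
  [constant term]:  2 A = -2
  [y]:  4 A = -4
Solving: A = -1.
Check against the point condition:
  u(0, 1) = -1  ⟹  A = -1  ✓
Hence u(x, y) = - y^{2}.

Answer: u(x, y) = - y^{2}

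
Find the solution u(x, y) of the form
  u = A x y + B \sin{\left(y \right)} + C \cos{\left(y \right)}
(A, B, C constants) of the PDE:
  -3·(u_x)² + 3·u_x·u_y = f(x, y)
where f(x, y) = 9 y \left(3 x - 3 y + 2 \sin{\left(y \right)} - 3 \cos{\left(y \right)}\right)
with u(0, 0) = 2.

Substitute the ansatz u = A x y + B \sin{\left(y \right)} + C \cos{\left(y \right)} into the left-hand side.
Derivatives of the ansatz:
  u_x = A y
  u_y = A x + B \cos{\left(y \right)} - C \sin{\left(y \right)}
Term by term:
  -3·(u_x)² = - 3 A^{2} y^{2}
  3·u_x·u_y = 3 A^{2} x y + 3 A B y \cos{\left(y \right)} - 3 A C y \sin{\left(y \right)}
So the left-hand side equals
  3 A^{2} x y - 3 A^{2} y^{2} + 3 A B y \cos{\left(y \right)} - 3 A C y \sin{\left(y \right)}
This must equal f(x, y) identically; expanded, f = 27 x y - 27 y^{2} + 18 y \sin{\left(y \right)} - 27 y \cos{\left(y \right)}.
Matching coefficients of the independent functions:
  [y^{2}]:  - 3 A^{2} = -27
  [x y]:  3 A^{2} = 27
  [y \sin{\left(y \right)}]:  - 3 A C = 18
  [y \cos{\left(y \right)}]:  3 A B = -27
These equations allow (A, B, C) = (-3, 3, 2) or (3, -3, -2).
Impose the point condition(s):
  u(0, 0) = 2  ⟹  C = 2
Only A = -3, B = 3, C = 2 satisfies everything.
Hence u(x, y) = - 3 x y + 3 \sin{\left(y \right)} + 2 \cos{\left(y \right)}.

Answer: u(x, y) = - 3 x y + 3 \sin{\left(y \right)} + 2 \cos{\left(y \right)}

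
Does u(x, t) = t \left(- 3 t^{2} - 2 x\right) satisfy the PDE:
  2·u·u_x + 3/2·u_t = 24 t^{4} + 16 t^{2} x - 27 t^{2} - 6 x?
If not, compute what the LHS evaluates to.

Answer: No, the LHS evaluates to 12 t^{4} + 8 t^{2} x - \frac{27 t^{2}}{2} - 3 x

Derivation:
Evaluate each term of the left-hand side for u = t \left(- 3 t^{2} - 2 x\right).
Derivatives:
  u_x = - 2 t
  u_t = - 9 t^{2} - 2 x
Terms:
  2·u·u_x = t^{2} \left(12 t^{2} + 8 x\right)
  3/2·u_t = - \frac{27 t^{2}}{2} - 3 x
Sum: LHS = 12 t^{4} + 8 t^{2} x - \frac{27 t^{2}}{2} - 3 x
Given right-hand side: 24 t^{4} + 16 t^{2} x - 27 t^{2} - 6 x. Difference LHS − RHS = - 12 t^{4} - 8 t^{2} x + \frac{27 t^{2}}{2} + 3 x ≠ 0, so u is not a solution.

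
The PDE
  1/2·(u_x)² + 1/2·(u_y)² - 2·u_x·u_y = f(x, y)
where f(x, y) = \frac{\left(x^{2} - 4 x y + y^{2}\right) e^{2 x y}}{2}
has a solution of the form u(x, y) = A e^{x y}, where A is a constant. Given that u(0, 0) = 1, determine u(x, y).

Answer: u(x, y) = e^{x y}

Derivation:
Substitute the ansatz u = A e^{x y} into the left-hand side.
Derivatives of the ansatz:
  u_x = A y e^{x y}
  u_y = A x e^{x y}
Term by term:
  1/2·(u_x)² = \frac{A^{2} y^{2} e^{2 x y}}{2}
  1/2·(u_y)² = \frac{A^{2} x^{2} e^{2 x y}}{2}
  -2·u_x·u_y = - 2 A^{2} x y e^{2 x y}
So the left-hand side equals
  \frac{A^{2} x^{2} e^{2 x y}}{2} - 2 A^{2} x y e^{2 x y} + \frac{A^{2} y^{2} e^{2 x y}}{2}
This must equal f(x, y) identically; expanded, f = \frac{x^{2} e^{2 x y}}{2} - 2 x y e^{2 x y} + \frac{y^{2} e^{2 x y}}{2}.
Matching coefficients of the independent functions:
  [x^{2} e^{2 x y}, y^{2} e^{2 x y}]:  \frac{A^{2}}{2} = \frac{1}{2}
  [x y e^{2 x y}]:  - 2 A^{2} = -2
These equations allow (A) = (-1) or (1).
Impose the point condition(s):
  u(0, 0) = 1  ⟹  A = 1
Only A = 1 satisfies everything.
Hence u(x, y) = e^{x y}.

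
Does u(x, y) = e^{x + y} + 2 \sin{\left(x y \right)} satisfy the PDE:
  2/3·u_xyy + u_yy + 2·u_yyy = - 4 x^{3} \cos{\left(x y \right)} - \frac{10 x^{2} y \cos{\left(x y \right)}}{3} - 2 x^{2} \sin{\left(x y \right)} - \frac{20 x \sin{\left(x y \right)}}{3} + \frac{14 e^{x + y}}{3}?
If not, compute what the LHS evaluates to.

Answer: No, the LHS evaluates to - 4 x^{3} \cos{\left(x y \right)} - \frac{4 x^{2} y \cos{\left(x y \right)}}{3} - 2 x^{2} \sin{\left(x y \right)} - \frac{8 x \sin{\left(x y \right)}}{3} + \frac{11 e^{x + y}}{3}

Derivation:
Evaluate each term of the left-hand side for u = e^{x + y} + 2 \sin{\left(x y \right)}.
Derivatives:
  u_xyy = - 2 x^{2} y \cos{\left(x y \right)} - 4 x \sin{\left(x y \right)} + e^{x} e^{y}
  u_yy = - 2 x^{2} \sin{\left(x y \right)} + e^{x} e^{y}
  u_yyy = - 2 x^{3} \cos{\left(x y \right)} + e^{x} e^{y}
Terms:
  2/3·u_xyy = - \frac{4 x^{2} y \cos{\left(x y \right)}}{3} - \frac{8 x \sin{\left(x y \right)}}{3} + \frac{2 e^{x + y}}{3}
  u_yy = - 2 x^{2} \sin{\left(x y \right)} + e^{x + y}
  2·u_yyy = - 4 x^{3} \cos{\left(x y \right)} + 2 e^{x + y}
Sum: LHS = - 4 x^{3} \cos{\left(x y \right)} - \frac{4 x^{2} y \cos{\left(x y \right)}}{3} - 2 x^{2} \sin{\left(x y \right)} - \frac{8 x \sin{\left(x y \right)}}{3} + \frac{11 e^{x + y}}{3}
Given right-hand side: - 4 x^{3} \cos{\left(x y \right)} - \frac{10 x^{2} y \cos{\left(x y \right)}}{3} - 2 x^{2} \sin{\left(x y \right)} - \frac{20 x \sin{\left(x y \right)}}{3} + \frac{14 e^{x + y}}{3}. Difference LHS − RHS = 2 x^{2} y \cos{\left(x y \right)} + 4 x \sin{\left(x y \right)} - e^{x + y} ≠ 0, so u is not a solution.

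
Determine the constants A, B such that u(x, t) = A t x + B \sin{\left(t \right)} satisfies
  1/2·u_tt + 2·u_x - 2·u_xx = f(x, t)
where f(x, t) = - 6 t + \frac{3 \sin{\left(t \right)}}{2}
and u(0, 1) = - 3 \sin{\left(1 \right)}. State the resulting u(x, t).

Substitute the ansatz u = A t x + B \sin{\left(t \right)} into the left-hand side.
Derivatives of the ansatz:
  u_tt = - B \sin{\left(t \right)}
  u_x = A t
  u_xx = 0
Term by term:
  1/2·u_tt = - \frac{B \sin{\left(t \right)}}{2}
  2·u_x = 2 A t
  -2·u_xx = 0
So the left-hand side equals
  2 A t - \frac{B \sin{\left(t \right)}}{2}
This must equal f(x, t) = - 6 t + \frac{3 \sin{\left(t \right)}}{2} identically.
Matching coefficients of the independent functions:
  [t]:  2 A = -6
  [\sin{\left(t \right)}]:  - \frac{B}{2} = \frac{3}{2}
Solving: A = -3, B = -3.
Check against the point condition:
  u(0, 1) = - 3 \sin{\left(1 \right)}  ⟹  B \sin{\left(1 \right)} = - 3 \sin{\left(1 \right)}  ✓
Hence u(x, t) = - 3 t x - 3 \sin{\left(t \right)}.

Answer: u(x, t) = - 3 t x - 3 \sin{\left(t \right)}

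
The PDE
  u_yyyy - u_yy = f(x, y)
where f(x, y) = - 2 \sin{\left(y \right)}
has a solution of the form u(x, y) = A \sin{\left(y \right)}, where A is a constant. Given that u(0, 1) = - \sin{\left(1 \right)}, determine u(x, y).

Substitute the ansatz u = A \sin{\left(y \right)} into the left-hand side.
Derivatives of the ansatz:
  u_yyyy = A \sin{\left(y \right)}
  u_yy = - A \sin{\left(y \right)}
Term by term:
  u_yyyy = A \sin{\left(y \right)}
  -u_yy = A \sin{\left(y \right)}
So the left-hand side equals
  2 A \sin{\left(y \right)}
This must equal f(x, y) = - 2 \sin{\left(y \right)} identically.
Matching coefficients of the independent functions:
  [\sin{\left(y \right)}]:  2 A = -2
Solving: A = -1.
Check against the point condition:
  u(0, 1) = - \sin{\left(1 \right)}  ⟹  A \sin{\left(1 \right)} = - \sin{\left(1 \right)}  ✓
Hence u(x, y) = - \sin{\left(y \right)}.

Answer: u(x, y) = - \sin{\left(y \right)}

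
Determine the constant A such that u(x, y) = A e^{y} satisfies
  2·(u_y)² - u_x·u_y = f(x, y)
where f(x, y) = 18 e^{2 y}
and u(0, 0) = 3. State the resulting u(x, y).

Substitute the ansatz u = A e^{y} into the left-hand side.
Derivatives of the ansatz:
  u_y = A e^{y}
  u_x = 0
Term by term:
  2·(u_y)² = 2 A^{2} e^{2 y}
  -u_x·u_y = 0
So the left-hand side equals
  2 A^{2} e^{2 y}
This must equal f(x, y) = 18 e^{2 y} identically.
Matching coefficients of the independent functions:
  [e^{2 y}]:  2 A^{2} = 18
These equations allow (A) = (-3) or (3).
Impose the point condition(s):
  u(0, 0) = 3  ⟹  A = 3
Only A = 3 satisfies everything.
Hence u(x, y) = 3 e^{y}.

Answer: u(x, y) = 3 e^{y}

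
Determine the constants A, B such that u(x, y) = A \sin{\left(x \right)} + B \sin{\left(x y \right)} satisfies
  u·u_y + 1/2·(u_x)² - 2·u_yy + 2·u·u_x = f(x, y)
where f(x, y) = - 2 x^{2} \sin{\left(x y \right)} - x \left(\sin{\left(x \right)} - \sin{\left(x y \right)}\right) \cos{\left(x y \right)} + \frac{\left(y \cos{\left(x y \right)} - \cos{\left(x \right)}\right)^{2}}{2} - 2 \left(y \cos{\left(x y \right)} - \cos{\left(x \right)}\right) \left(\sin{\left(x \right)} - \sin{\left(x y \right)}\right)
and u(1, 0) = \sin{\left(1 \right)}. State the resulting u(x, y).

Answer: u(x, y) = \sin{\left(x \right)} - \sin{\left(x y \right)}

Derivation:
Substitute the ansatz u = A \sin{\left(x \right)} + B \sin{\left(x y \right)} into the left-hand side.
Derivatives of the ansatz:
  u_y = B x \cos{\left(x y \right)}
  u_x = A \cos{\left(x \right)} + B y \cos{\left(x y \right)}
  u_yy = - B x^{2} \sin{\left(x y \right)}
Term by term:
  u·u_y = A B x \sin{\left(x \right)} \cos{\left(x y \right)} + B^{2} x \sin{\left(x y \right)} \cos{\left(x y \right)}
  1/2·(u_x)² = \frac{A^{2} \cos^{2}{\left(x \right)}}{2} + A B y \cos{\left(x \right)} \cos{\left(x y \right)} + \frac{B^{2} y^{2} \cos^{2}{\left(x y \right)}}{2}
  -2·u_yy = 2 B x^{2} \sin{\left(x y \right)}
  2·u·u_x = 2 A^{2} \sin{\left(x \right)} \cos{\left(x \right)} + 2 A B y \sin{\left(x \right)} \cos{\left(x y \right)} + 2 A B \sin{\left(x y \right)} \cos{\left(x \right)} + 2 B^{2} y \sin{\left(x y \right)} \cos{\left(x y \right)}
So the left-hand side equals
  2 A^{2} \sin{\left(x \right)} \cos{\left(x \right)} + \frac{A^{2} \cos^{2}{\left(x \right)}}{2} + A B x \sin{\left(x \right)} \cos{\left(x y \right)} + 2 A B y \sin{\left(x \right)} \cos{\left(x y \right)} + A B y \cos{\left(x \right)} \cos{\left(x y \right)} + 2 A B \sin{\left(x y \right)} \cos{\left(x \right)} + B^{2} x \sin{\left(x y \right)} \cos{\left(x y \right)} + \frac{B^{2} y^{2} \cos^{2}{\left(x y \right)}}{2} + 2 B^{2} y \sin{\left(x y \right)} \cos{\left(x y \right)} + 2 B x^{2} \sin{\left(x y \right)}
This must equal f(x, y) identically; expanded, f = - 2 x^{2} \sin{\left(x y \right)} - x \sin{\left(x \right)} \cos{\left(x y \right)} + x \sin{\left(x y \right)} \cos{\left(x y \right)} + \frac{y^{2} \cos^{2}{\left(x y \right)}}{2} - 2 y \sin{\left(x \right)} \cos{\left(x y \right)} + 2 y \sin{\left(x y \right)} \cos{\left(x y \right)} - y \cos{\left(x \right)} \cos{\left(x y \right)} + 2 \sin{\left(x \right)} \cos{\left(x \right)} - 2 \sin{\left(x y \right)} \cos{\left(x \right)} + \frac{\cos^{2}{\left(x \right)}}{2}.
Matching coefficients of the independent functions:
  [x^{2} \sin{\left(x y \right)}]:  2 B = -2
  [y^{2} \cos^{2}{\left(x y \right)}]:  \frac{B^{2}}{2} = \frac{1}{2}
  [\sin{\left(x \right)} \cos{\left(x \right)}]:  2 A^{2} = 2
  [\sin{\left(x y \right)} \cos{\left(x \right)}, y \sin{\left(x \right)} \cos{\left(x y \right)}]:  2 A B = -2
  [x \sin{\left(x \right)} \cos{\left(x y \right)}, y \cos{\left(x \right)} \cos{\left(x y \right)}]:  A B = -1
  [x \sin{\left(x y \right)} \cos{\left(x y \right)}]:  B^{2} = 1
  [y \sin{\left(x y \right)} \cos{\left(x y \right)}]:  2 B^{2} = 2
  [\cos^{2}{\left(x \right)}]:  \frac{A^{2}}{2} = \frac{1}{2}
Solving: A = 1, B = -1.
Check against the point condition:
  u(1, 0) = \sin{\left(1 \right)}  ⟹  A \sin{\left(1 \right)} = \sin{\left(1 \right)}  ✓
Hence u(x, y) = \sin{\left(x \right)} - \sin{\left(x y \right)}.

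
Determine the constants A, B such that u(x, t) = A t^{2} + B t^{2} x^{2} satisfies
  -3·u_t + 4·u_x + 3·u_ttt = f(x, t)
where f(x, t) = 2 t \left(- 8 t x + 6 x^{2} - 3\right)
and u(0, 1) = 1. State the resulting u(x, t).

Substitute the ansatz u = A t^{2} + B t^{2} x^{2} into the left-hand side.
Derivatives of the ansatz:
  u_t = 2 A t + 2 B t x^{2}
  u_x = 2 B t^{2} x
  u_ttt = 0
Term by term:
  -3·u_t = - 6 A t - 6 B t x^{2}
  4·u_x = 8 B t^{2} x
  3·u_ttt = 0
So the left-hand side equals
  - 6 A t + 8 B t^{2} x - 6 B t x^{2}
This must equal f(x, t) identically; expanded, f = - 16 t^{2} x + 12 t x^{2} - 6 t.
Matching coefficients of the independent functions:
  [t]:  - 6 A = -6
  [t x^{2}]:  - 6 B = 12
  [t^{2} x]:  8 B = -16
Solving: A = 1, B = -2.
Check against the point condition:
  u(0, 1) = 1  ⟹  A = 1  ✓
Hence u(x, t) = - 2 t^{2} x^{2} + t^{2}.

Answer: u(x, t) = - 2 t^{2} x^{2} + t^{2}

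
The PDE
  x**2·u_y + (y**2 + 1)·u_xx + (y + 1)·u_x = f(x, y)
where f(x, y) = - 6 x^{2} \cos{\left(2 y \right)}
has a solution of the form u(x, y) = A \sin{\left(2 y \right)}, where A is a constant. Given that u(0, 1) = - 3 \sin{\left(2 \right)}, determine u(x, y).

Substitute the ansatz u = A \sin{\left(2 y \right)} into the left-hand side.
Derivatives of the ansatz:
  u_y = 2 A \cos{\left(2 y \right)}
  u_xx = 0
  u_x = 0
Term by term:
  x**2·u_y = 2 A x^{2} \cos{\left(2 y \right)}
  (y**2 + 1)·u_xx = 0
  (y + 1)·u_x = 0
So the left-hand side equals
  2 A x^{2} \cos{\left(2 y \right)}
This must equal f(x, y) = - 6 x^{2} \cos{\left(2 y \right)} identically.
Matching coefficients of the independent functions:
  [x^{2} \cos{\left(2 y \right)}]:  2 A = -6
Solving: A = -3.
Check against the point condition:
  u(0, 1) = - 3 \sin{\left(2 \right)}  ⟹  A \sin{\left(2 \right)} = - 3 \sin{\left(2 \right)}  ✓
Hence u(x, y) = - 3 \sin{\left(2 y \right)}.

Answer: u(x, y) = - 3 \sin{\left(2 y \right)}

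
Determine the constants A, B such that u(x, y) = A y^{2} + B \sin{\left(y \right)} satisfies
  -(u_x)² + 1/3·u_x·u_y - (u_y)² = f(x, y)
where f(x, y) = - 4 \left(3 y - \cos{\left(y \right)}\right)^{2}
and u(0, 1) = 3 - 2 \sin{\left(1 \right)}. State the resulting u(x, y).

Answer: u(x, y) = 3 y^{2} - 2 \sin{\left(y \right)}

Derivation:
Substitute the ansatz u = A y^{2} + B \sin{\left(y \right)} into the left-hand side.
Derivatives of the ansatz:
  u_x = 0
  u_y = 2 A y + B \cos{\left(y \right)}
Term by term:
  -(u_x)² = 0
  1/3·u_x·u_y = 0
  -(u_y)² = - 4 A^{2} y^{2} - 4 A B y \cos{\left(y \right)} - B^{2} \cos^{2}{\left(y \right)}
So the left-hand side equals
  - 4 A^{2} y^{2} - 4 A B y \cos{\left(y \right)} - B^{2} \cos^{2}{\left(y \right)}
This must equal f(x, y) identically; expanded, f = - 36 y^{2} + 24 y \cos{\left(y \right)} - 4 \cos^{2}{\left(y \right)}.
Matching coefficients of the independent functions:
  [y^{2}]:  - 4 A^{2} = -36
  [y \cos{\left(y \right)}]:  - 4 A B = 24
  [\cos^{2}{\left(y \right)}]:  - B^{2} = -4
These equations allow (A, B) = (-3, 2) or (3, -2).
Impose the point condition(s):
  u(0, 1) = 3 - 2 \sin{\left(1 \right)}  ⟹  A + B \sin{\left(1 \right)} = 3 - 2 \sin{\left(1 \right)}
Only A = 3, B = -2 satisfies everything.
Hence u(x, y) = 3 y^{2} - 2 \sin{\left(y \right)}.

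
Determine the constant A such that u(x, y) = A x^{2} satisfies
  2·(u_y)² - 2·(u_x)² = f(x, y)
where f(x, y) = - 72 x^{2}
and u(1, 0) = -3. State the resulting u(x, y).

Substitute the ansatz u = A x^{2} into the left-hand side.
Derivatives of the ansatz:
  u_y = 0
  u_x = 2 A x
Term by term:
  2·(u_y)² = 0
  -2·(u_x)² = - 8 A^{2} x^{2}
So the left-hand side equals
  - 8 A^{2} x^{2}
This must equal f(x, y) = - 72 x^{2} identically.
Matching coefficients of the independent functions:
  [x^{2}]:  - 8 A^{2} = -72
These equations allow (A) = (-3) or (3).
Impose the point condition(s):
  u(1, 0) = -3  ⟹  A = -3
Only A = -3 satisfies everything.
Hence u(x, y) = - 3 x^{2}.

Answer: u(x, y) = - 3 x^{2}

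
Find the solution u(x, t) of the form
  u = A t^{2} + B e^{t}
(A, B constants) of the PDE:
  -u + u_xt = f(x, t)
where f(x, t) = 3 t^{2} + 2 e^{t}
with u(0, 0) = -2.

Substitute the ansatz u = A t^{2} + B e^{t} into the left-hand side.
Derivatives of the ansatz:
  u_xt = 0
Term by term:
  -u = - A t^{2} - B e^{t}
  u_xt = 0
So the left-hand side equals
  - A t^{2} - B e^{t}
This must equal f(x, t) = 3 t^{2} + 2 e^{t} identically.
Matching coefficients of the independent functions:
  [t^{2}]:  - A = 3
  [e^{t}]:  - B = 2
Solving: A = -3, B = -2.
Check against the point condition:
  u(0, 0) = -2  ⟹  B = -2  ✓
Hence u(x, t) = - 3 t^{2} - 2 e^{t}.

Answer: u(x, t) = - 3 t^{2} - 2 e^{t}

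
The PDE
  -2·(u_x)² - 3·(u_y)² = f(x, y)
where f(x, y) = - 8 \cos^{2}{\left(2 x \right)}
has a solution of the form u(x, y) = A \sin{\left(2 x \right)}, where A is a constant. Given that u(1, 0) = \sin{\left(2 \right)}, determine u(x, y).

Substitute the ansatz u = A \sin{\left(2 x \right)} into the left-hand side.
Derivatives of the ansatz:
  u_x = 2 A \cos{\left(2 x \right)}
  u_y = 0
Term by term:
  -2·(u_x)² = - 8 A^{2} \cos^{2}{\left(2 x \right)}
  -3·(u_y)² = 0
So the left-hand side equals
  - 8 A^{2} \cos^{2}{\left(2 x \right)}
This must equal f(x, y) = - 8 \cos^{2}{\left(2 x \right)} identically.
Matching coefficients of the independent functions:
  [\cos^{2}{\left(2 x \right)}]:  - 8 A^{2} = -8
These equations allow (A) = (-1) or (1).
Impose the point condition(s):
  u(1, 0) = \sin{\left(2 \right)}  ⟹  A \sin{\left(2 \right)} = \sin{\left(2 \right)}
Only A = 1 satisfies everything.
Hence u(x, y) = \sin{\left(2 x \right)}.

Answer: u(x, y) = \sin{\left(2 x \right)}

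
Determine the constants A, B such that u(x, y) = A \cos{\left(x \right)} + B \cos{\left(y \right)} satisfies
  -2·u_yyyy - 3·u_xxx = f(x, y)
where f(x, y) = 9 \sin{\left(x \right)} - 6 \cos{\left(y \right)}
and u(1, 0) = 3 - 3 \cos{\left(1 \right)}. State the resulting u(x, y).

Substitute the ansatz u = A \cos{\left(x \right)} + B \cos{\left(y \right)} into the left-hand side.
Derivatives of the ansatz:
  u_yyyy = B \cos{\left(y \right)}
  u_xxx = A \sin{\left(x \right)}
Term by term:
  -2·u_yyyy = - 2 B \cos{\left(y \right)}
  -3·u_xxx = - 3 A \sin{\left(x \right)}
So the left-hand side equals
  - 3 A \sin{\left(x \right)} - 2 B \cos{\left(y \right)}
This must equal f(x, y) = 9 \sin{\left(x \right)} - 6 \cos{\left(y \right)} identically.
Matching coefficients of the independent functions:
  [\sin{\left(x \right)}]:  - 3 A = 9
  [\cos{\left(y \right)}]:  - 2 B = -6
Solving: A = -3, B = 3.
Check against the point condition:
  u(1, 0) = 3 - 3 \cos{\left(1 \right)}  ⟹  A \cos{\left(1 \right)} + B = 3 - 3 \cos{\left(1 \right)}  ✓
Hence u(x, y) = - 3 \cos{\left(x \right)} + 3 \cos{\left(y \right)}.

Answer: u(x, y) = - 3 \cos{\left(x \right)} + 3 \cos{\left(y \right)}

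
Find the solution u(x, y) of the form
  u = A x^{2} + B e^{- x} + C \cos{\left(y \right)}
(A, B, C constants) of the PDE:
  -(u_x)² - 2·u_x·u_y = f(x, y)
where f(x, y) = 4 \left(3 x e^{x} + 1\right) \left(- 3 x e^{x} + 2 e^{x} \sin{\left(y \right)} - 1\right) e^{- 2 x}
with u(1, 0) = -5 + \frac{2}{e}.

Substitute the ansatz u = A x^{2} + B e^{- x} + C \cos{\left(y \right)} into the left-hand side.
Derivatives of the ansatz:
  u_x = 2 A x - B e^{- x}
  u_y = - C \sin{\left(y \right)}
Term by term:
  -(u_x)² = - 4 A^{2} x^{2} + 4 A B x e^{- x} - B^{2} e^{- 2 x}
  -2·u_x·u_y = 4 A C x \sin{\left(y \right)} - 2 B C e^{- x} \sin{\left(y \right)}
So the left-hand side equals
  - 4 A^{2} x^{2} + 4 A B x e^{- x} + 4 A C x \sin{\left(y \right)} - B^{2} e^{- 2 x} - 2 B C e^{- x} \sin{\left(y \right)}
This must equal f(x, y) identically; expanded, f = - 36 x^{2} + 24 x \sin{\left(y \right)} - 24 x e^{- x} + 8 e^{- x} \sin{\left(y \right)} - 4 e^{- 2 x}.
Matching coefficients of the independent functions:
  [x^{2}]:  - 4 A^{2} = -36
  [x e^{- x}]:  4 A B = -24
  [x \sin{\left(y \right)}]:  4 A C = 24
  [e^{- x} \sin{\left(y \right)}]:  - 2 B C = 8
  [e^{- 2 x}]:  - B^{2} = -4
These equations allow (A, B, C) = (-3, 2, -2) or (3, -2, 2).
Impose the point condition(s):
  u(1, 0) = -5 + \frac{2}{e}  ⟹  A + \frac{B}{e} + C = -5 + \frac{2}{e}
Only A = -3, B = 2, C = -2 satisfies everything.
Hence u(x, y) = - 3 x^{2} - 2 \cos{\left(y \right)} + 2 e^{- x}.

Answer: u(x, y) = - 3 x^{2} - 2 \cos{\left(y \right)} + 2 e^{- x}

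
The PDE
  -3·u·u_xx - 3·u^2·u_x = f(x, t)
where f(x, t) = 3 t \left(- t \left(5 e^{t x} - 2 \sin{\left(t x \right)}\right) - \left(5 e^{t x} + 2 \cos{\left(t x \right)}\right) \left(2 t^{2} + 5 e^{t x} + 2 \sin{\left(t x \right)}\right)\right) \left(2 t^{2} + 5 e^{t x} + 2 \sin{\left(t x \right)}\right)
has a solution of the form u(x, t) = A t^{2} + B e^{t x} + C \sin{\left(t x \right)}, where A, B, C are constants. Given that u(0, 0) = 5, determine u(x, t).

Substitute the ansatz u = A t^{2} + B e^{t x} + C \sin{\left(t x \right)} into the left-hand side.
Derivatives of the ansatz:
  u_xx = B t^{2} e^{t x} - C t^{2} \sin{\left(t x \right)}
  u_x = B t e^{t x} + C t \cos{\left(t x \right)}
Term by term:
  -3·u·u_xx = - 3 A B t^{4} e^{t x} + 3 A C t^{4} \sin{\left(t x \right)} - 3 B^{2} t^{2} e^{2 t x} + 3 C^{2} t^{2} \sin^{2}{\left(t x \right)}
  -3·u^2·u_x = - 3 A^{2} B t^{5} e^{t x} - 3 A^{2} C t^{5} \cos{\left(t x \right)} - 6 A B^{2} t^{3} e^{2 t x} - 6 A B C t^{3} e^{t x} \sin{\left(t x \right)} - 6 A B C t^{3} e^{t x} \cos{\left(t x \right)} - 6 A C^{2} t^{3} \sin{\left(t x \right)} \cos{\left(t x \right)} - 3 B^{3} t e^{3 t x} - 6 B^{2} C t e^{2 t x} \sin{\left(t x \right)} - 3 B^{2} C t e^{2 t x} \cos{\left(t x \right)} - 3 B C^{2} t e^{t x} \sin^{2}{\left(t x \right)} - 6 B C^{2} t e^{t x} \sin{\left(t x \right)} \cos{\left(t x \right)} - 3 C^{3} t \sin^{2}{\left(t x \right)} \cos{\left(t x \right)}
So the left-hand side equals
  - 3 A^{2} B t^{5} e^{t x} - 3 A^{2} C t^{5} \cos{\left(t x \right)} - 6 A B^{2} t^{3} e^{2 t x} - 6 A B C t^{3} e^{t x} \sin{\left(t x \right)} - 6 A B C t^{3} e^{t x} \cos{\left(t x \right)} - 3 A B t^{4} e^{t x} - 6 A C^{2} t^{3} \sin{\left(t x \right)} \cos{\left(t x \right)} + 3 A C t^{4} \sin{\left(t x \right)} - 3 B^{3} t e^{3 t x} - 6 B^{2} C t e^{2 t x} \sin{\left(t x \right)} - 3 B^{2} C t e^{2 t x} \cos{\left(t x \right)} - 3 B^{2} t^{2} e^{2 t x} - 3 B C^{2} t e^{t x} \sin^{2}{\left(t x \right)} - 6 B C^{2} t e^{t x} \sin{\left(t x \right)} \cos{\left(t x \right)} - 3 C^{3} t \sin^{2}{\left(t x \right)} \cos{\left(t x \right)} + 3 C^{2} t^{2} \sin^{2}{\left(t x \right)}
This must equal f(x, t) identically; expanded, f = - 60 t^{5} e^{t x} - 24 t^{5} \cos{\left(t x \right)} - 30 t^{4} e^{t x} + 12 t^{4} \sin{\left(t x \right)} - 300 t^{3} e^{2 t x} - 120 t^{3} e^{t x} \sin{\left(t x \right)} - 120 t^{3} e^{t x} \cos{\left(t x \right)} - 48 t^{3} \sin{\left(t x \right)} \cos{\left(t x \right)} - 75 t^{2} e^{2 t x} + 12 t^{2} \sin^{2}{\left(t x \right)} - 375 t e^{3 t x} - 300 t e^{2 t x} \sin{\left(t x \right)} - 150 t e^{2 t x} \cos{\left(t x \right)} - 60 t e^{t x} \sin^{2}{\left(t x \right)} - 120 t e^{t x} \sin{\left(t x \right)} \cos{\left(t x \right)} - 24 t \sin^{2}{\left(t x \right)} \cos{\left(t x \right)}.
Matching coefficients of the independent functions:
(each divided by its leading coefficient; functions giving the same equation are listed together)
  [t e^{3 t x}]:  B^{3} - 125 = 0
  [t^{2} e^{2 t x}]:  B^{2} - 25 = 0
  [t^{2} \sin^{2}{\left(t x \right)}]:  C^{2} - 4 = 0
  [t^{3} e^{2 t x}]:  A B^{2} - 50 = 0
  [t^{4} e^{t x}]:  A B - 10 = 0
  [t^{4} \sin{\left(t x \right)}]:  A C - 4 = 0
  [t^{5} e^{t x}]:  A^{2} B - 20 = 0
  [t^{5} \cos{\left(t x \right)}]:  A^{2} C - 8 = 0
  [t e^{t x} \sin^{2}{\left(t x \right)}, t e^{t x} \sin{\left(t x \right)} \cos{\left(t x \right)}]:  B C^{2} - 20 = 0
  [t e^{2 t x} \sin{\left(t x \right)}, t e^{2 t x} \cos{\left(t x \right)}]:  B^{2} C - 50 = 0
  [t \sin^{2}{\left(t x \right)} \cos{\left(t x \right)}]:  C^{3} - 8 = 0
  [t^{3} e^{t x} \sin{\left(t x \right)}, t^{3} e^{t x} \cos{\left(t x \right)}]:  A B C - 20 = 0
  [t^{3} \sin{\left(t x \right)} \cos{\left(t x \right)}]:  A C^{2} - 8 = 0
Solving: A = 2, B = 5, C = 2.
Check against the point condition:
  u(0, 0) = 5  ⟹  B = 5  ✓
Hence u(x, t) = 2 t^{2} + 5 e^{t x} + 2 \sin{\left(t x \right)}.

Answer: u(x, t) = 2 t^{2} + 5 e^{t x} + 2 \sin{\left(t x \right)}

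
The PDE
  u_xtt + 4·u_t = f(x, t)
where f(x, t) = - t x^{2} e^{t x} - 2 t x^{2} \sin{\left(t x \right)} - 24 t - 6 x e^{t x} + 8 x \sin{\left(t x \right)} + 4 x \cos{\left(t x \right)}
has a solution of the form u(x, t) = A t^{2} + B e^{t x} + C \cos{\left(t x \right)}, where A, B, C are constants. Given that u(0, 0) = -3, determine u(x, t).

Answer: u(x, t) = - 3 t^{2} - e^{t x} - 2 \cos{\left(t x \right)}

Derivation:
Substitute the ansatz u = A t^{2} + B e^{t x} + C \cos{\left(t x \right)} into the left-hand side.
Derivatives of the ansatz:
  u_xtt = B t x^{2} e^{t x} + 2 B x e^{t x} + C t x^{2} \sin{\left(t x \right)} - 2 C x \cos{\left(t x \right)}
  u_t = 2 A t + B x e^{t x} - C x \sin{\left(t x \right)}
Term by term:
  u_xtt = B t x^{2} e^{t x} + 2 B x e^{t x} + C t x^{2} \sin{\left(t x \right)} - 2 C x \cos{\left(t x \right)}
  4·u_t = 8 A t + 4 B x e^{t x} - 4 C x \sin{\left(t x \right)}
So the left-hand side equals
  8 A t + B t x^{2} e^{t x} + 6 B x e^{t x} + C t x^{2} \sin{\left(t x \right)} - 4 C x \sin{\left(t x \right)} - 2 C x \cos{\left(t x \right)}
This must equal f(x, t) = - t x^{2} e^{t x} - 2 t x^{2} \sin{\left(t x \right)} - 24 t - 6 x e^{t x} + 8 x \sin{\left(t x \right)} + 4 x \cos{\left(t x \right)} identically.
Matching coefficients of the independent functions:
  [t]:  8 A = -24
  [x e^{t x}]:  6 B = -6
  [x \sin{\left(t x \right)}]:  - 4 C = 8
  [x \cos{\left(t x \right)}]:  - 2 C = 4
  [t x^{2} e^{t x}]:  B = -1
  [t x^{2} \sin{\left(t x \right)}]:  C = -2
Solving: A = -3, B = -1, C = -2.
Check against the point condition:
  u(0, 0) = -3  ⟹  B + C = -3  ✓
Hence u(x, t) = - 3 t^{2} - e^{t x} - 2 \cos{\left(t x \right)}.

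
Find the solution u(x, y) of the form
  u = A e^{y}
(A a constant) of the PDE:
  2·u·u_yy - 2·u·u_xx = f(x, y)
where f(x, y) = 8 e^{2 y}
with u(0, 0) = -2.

Substitute the ansatz u = A e^{y} into the left-hand side.
Derivatives of the ansatz:
  u_yy = A e^{y}
  u_xx = 0
Term by term:
  2·u·u_yy = 2 A^{2} e^{2 y}
  -2·u·u_xx = 0
So the left-hand side equals
  2 A^{2} e^{2 y}
This must equal f(x, y) = 8 e^{2 y} identically.
Matching coefficients of the independent functions:
  [e^{2 y}]:  2 A^{2} = 8
These equations allow (A) = (-2) or (2).
Impose the point condition(s):
  u(0, 0) = -2  ⟹  A = -2
Only A = -2 satisfies everything.
Hence u(x, y) = - 2 e^{y}.

Answer: u(x, y) = - 2 e^{y}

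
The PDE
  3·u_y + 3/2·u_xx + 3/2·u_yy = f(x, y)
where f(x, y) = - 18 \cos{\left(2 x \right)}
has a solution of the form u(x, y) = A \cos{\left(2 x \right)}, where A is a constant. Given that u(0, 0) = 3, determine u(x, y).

Substitute the ansatz u = A \cos{\left(2 x \right)} into the left-hand side.
Derivatives of the ansatz:
  u_y = 0
  u_xx = - 4 A \cos{\left(2 x \right)}
  u_yy = 0
Term by term:
  3·u_y = 0
  3/2·u_xx = - 6 A \cos{\left(2 x \right)}
  3/2·u_yy = 0
So the left-hand side equals
  - 6 A \cos{\left(2 x \right)}
This must equal f(x, y) = - 18 \cos{\left(2 x \right)} identically.
Matching coefficients of the independent functions:
  [\cos{\left(2 x \right)}]:  - 6 A = -18
Solving: A = 3.
Check against the point condition:
  u(0, 0) = 3  ⟹  A = 3  ✓
Hence u(x, y) = 3 \cos{\left(2 x \right)}.

Answer: u(x, y) = 3 \cos{\left(2 x \right)}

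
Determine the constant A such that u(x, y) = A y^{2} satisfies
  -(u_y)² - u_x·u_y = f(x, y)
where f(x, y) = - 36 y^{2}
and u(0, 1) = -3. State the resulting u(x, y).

Answer: u(x, y) = - 3 y^{2}

Derivation:
Substitute the ansatz u = A y^{2} into the left-hand side.
Derivatives of the ansatz:
  u_y = 2 A y
  u_x = 0
Term by term:
  -(u_y)² = - 4 A^{2} y^{2}
  -u_x·u_y = 0
So the left-hand side equals
  - 4 A^{2} y^{2}
This must equal f(x, y) = - 36 y^{2} identically.
Matching coefficients of the independent functions:
  [y^{2}]:  - 4 A^{2} = -36
These equations allow (A) = (-3) or (3).
Impose the point condition(s):
  u(0, 1) = -3  ⟹  A = -3
Only A = -3 satisfies everything.
Hence u(x, y) = - 3 y^{2}.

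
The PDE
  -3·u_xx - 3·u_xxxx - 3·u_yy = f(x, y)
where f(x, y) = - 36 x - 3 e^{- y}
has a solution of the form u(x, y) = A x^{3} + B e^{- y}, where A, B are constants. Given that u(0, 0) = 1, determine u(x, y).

Substitute the ansatz u = A x^{3} + B e^{- y} into the left-hand side.
Derivatives of the ansatz:
  u_xx = 6 A x
  u_xxxx = 0
  u_yy = B e^{- y}
Term by term:
  -3·u_xx = - 18 A x
  -3·u_xxxx = 0
  -3·u_yy = - 3 B e^{- y}
So the left-hand side equals
  - 18 A x - 3 B e^{- y}
This must equal f(x, y) = - 36 x - 3 e^{- y} identically.
Matching coefficients of the independent functions:
  [x]:  - 18 A = -36
  [e^{- y}]:  - 3 B = -3
Solving: A = 2, B = 1.
Check against the point condition:
  u(0, 0) = 1  ⟹  B = 1  ✓
Hence u(x, y) = 2 x^{3} + e^{- y}.

Answer: u(x, y) = 2 x^{3} + e^{- y}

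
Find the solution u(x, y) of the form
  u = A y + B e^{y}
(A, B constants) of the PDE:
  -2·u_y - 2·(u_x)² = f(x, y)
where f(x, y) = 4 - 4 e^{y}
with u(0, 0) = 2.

Substitute the ansatz u = A y + B e^{y} into the left-hand side.
Derivatives of the ansatz:
  u_y = A + B e^{y}
  u_x = 0
Term by term:
  -2·u_y = - 2 A - 2 B e^{y}
  -2·(u_x)² = 0
So the left-hand side equals
  - 2 A - 2 B e^{y}
This must equal f(x, y) = 4 - 4 e^{y} identically.
Matching coefficients of the independent functions:
  [constant term]:  - 2 A = 4
  [e^{y}]:  - 2 B = -4
Solving: A = -2, B = 2.
Check against the point condition:
  u(0, 0) = 2  ⟹  B = 2  ✓
Hence u(x, y) = - 2 y + 2 e^{y}.

Answer: u(x, y) = - 2 y + 2 e^{y}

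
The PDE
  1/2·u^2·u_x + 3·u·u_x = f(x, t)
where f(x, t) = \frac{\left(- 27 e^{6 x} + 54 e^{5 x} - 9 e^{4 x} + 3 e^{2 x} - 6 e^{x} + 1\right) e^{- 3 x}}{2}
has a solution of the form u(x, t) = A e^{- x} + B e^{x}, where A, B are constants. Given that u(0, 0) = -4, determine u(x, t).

Substitute the ansatz u = A e^{- x} + B e^{x} into the left-hand side.
Derivatives of the ansatz:
  u_x = - A e^{- x} + B e^{x}
Term by term:
  1/2·u^2·u_x = - \frac{A^{3} e^{- 3 x}}{2} - \frac{A^{2} B e^{- x}}{2} + \frac{A B^{2} e^{x}}{2} + \frac{B^{3} e^{3 x}}{2}
  3·u·u_x = - 3 A^{2} e^{- 2 x} + 3 B^{2} e^{2 x}
So the left-hand side equals
  - \frac{A^{3} e^{- 3 x}}{2} - \frac{A^{2} B e^{- x}}{2} - 3 A^{2} e^{- 2 x} + \frac{A B^{2} e^{x}}{2} + \frac{B^{3} e^{3 x}}{2} + 3 B^{2} e^{2 x}
This must equal f(x, t) identically; expanded, f = - \frac{27 e^{3 x}}{2} + 27 e^{2 x} - \frac{9 e^{x}}{2} + \frac{3 e^{- x}}{2} - 3 e^{- 2 x} + \frac{e^{- 3 x}}{2}.
Matching coefficients of the independent functions:
  [e^{- 3 x}]:  - \frac{A^{3}}{2} = \frac{1}{2}
  [e^{- 2 x}]:  - 3 A^{2} = -3
  [e^{- x}]:  - \frac{A^{2} B}{2} = \frac{3}{2}
  [e^{x}]:  \frac{A B^{2}}{2} = - \frac{9}{2}
  [e^{2 x}]:  3 B^{2} = 27
  [e^{3 x}]:  \frac{B^{3}}{2} = - \frac{27}{2}
Solving: A = -1, B = -3.
Check against the point condition:
  u(0, 0) = -4  ⟹  A + B = -4  ✓
Hence u(x, t) = - 3 e^{x} - e^{- x}.

Answer: u(x, t) = - 3 e^{x} - e^{- x}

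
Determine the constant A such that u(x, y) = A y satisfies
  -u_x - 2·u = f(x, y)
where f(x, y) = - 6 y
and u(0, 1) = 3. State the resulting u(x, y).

Substitute the ansatz u = A y into the left-hand side.
Derivatives of the ansatz:
  u_x = 0
Term by term:
  -u_x = 0
  -2·u = - 2 A y
So the left-hand side equals
  - 2 A y
This must equal f(x, y) = - 6 y identically.
Matching coefficients of the independent functions:
  [y]:  - 2 A = -6
Solving: A = 3.
Check against the point condition:
  u(0, 1) = 3  ⟹  A = 3  ✓
Hence u(x, y) = 3 y.

Answer: u(x, y) = 3 y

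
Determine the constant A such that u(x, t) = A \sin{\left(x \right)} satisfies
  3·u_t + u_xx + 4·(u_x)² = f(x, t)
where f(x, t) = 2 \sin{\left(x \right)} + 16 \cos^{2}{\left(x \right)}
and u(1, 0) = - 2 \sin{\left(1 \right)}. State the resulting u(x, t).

Substitute the ansatz u = A \sin{\left(x \right)} into the left-hand side.
Derivatives of the ansatz:
  u_t = 0
  u_xx = - A \sin{\left(x \right)}
  u_x = A \cos{\left(x \right)}
Term by term:
  3·u_t = 0
  u_xx = - A \sin{\left(x \right)}
  4·(u_x)² = 4 A^{2} \cos^{2}{\left(x \right)}
So the left-hand side equals
  4 A^{2} \cos^{2}{\left(x \right)} - A \sin{\left(x \right)}
This must equal f(x, t) = 2 \sin{\left(x \right)} + 16 \cos^{2}{\left(x \right)} identically.
Matching coefficients of the independent functions:
  [\sin{\left(x \right)}]:  - A = 2
  [\cos^{2}{\left(x \right)}]:  4 A^{2} = 16
Solving: A = -2.
Check against the point condition:
  u(1, 0) = - 2 \sin{\left(1 \right)}  ⟹  A \sin{\left(1 \right)} = - 2 \sin{\left(1 \right)}  ✓
Hence u(x, t) = - 2 \sin{\left(x \right)}.

Answer: u(x, t) = - 2 \sin{\left(x \right)}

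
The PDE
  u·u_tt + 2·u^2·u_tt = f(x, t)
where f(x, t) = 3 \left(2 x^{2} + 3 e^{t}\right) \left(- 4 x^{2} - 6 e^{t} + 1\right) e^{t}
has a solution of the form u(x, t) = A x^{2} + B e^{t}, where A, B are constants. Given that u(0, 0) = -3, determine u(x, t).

Answer: u(x, t) = - 2 x^{2} - 3 e^{t}

Derivation:
Substitute the ansatz u = A x^{2} + B e^{t} into the left-hand side.
Derivatives of the ansatz:
  u_tt = B e^{t}
Term by term:
  u·u_tt = A B x^{2} e^{t} + B^{2} e^{2 t}
  2·u^2·u_tt = 2 A^{2} B x^{4} e^{t} + 4 A B^{2} x^{2} e^{2 t} + 2 B^{3} e^{3 t}
So the left-hand side equals
  2 A^{2} B x^{4} e^{t} + 4 A B^{2} x^{2} e^{2 t} + A B x^{2} e^{t} + 2 B^{3} e^{3 t} + B^{2} e^{2 t}
This must equal f(x, t) identically; expanded, f = - 24 x^{4} e^{t} - 72 x^{2} e^{2 t} + 6 x^{2} e^{t} - 54 e^{3 t} + 9 e^{2 t}.
Matching coefficients of the independent functions:
  [x^{2} e^{t}]:  A B = 6
  [x^{2} e^{2 t}]:  4 A B^{2} = -72
  [x^{4} e^{t}]:  2 A^{2} B = -24
  [e^{2 t}]:  B^{2} = 9
  [e^{3 t}]:  2 B^{3} = -54
Solving: A = -2, B = -3.
Check against the point condition:
  u(0, 0) = -3  ⟹  B = -3  ✓
Hence u(x, t) = - 2 x^{2} - 3 e^{t}.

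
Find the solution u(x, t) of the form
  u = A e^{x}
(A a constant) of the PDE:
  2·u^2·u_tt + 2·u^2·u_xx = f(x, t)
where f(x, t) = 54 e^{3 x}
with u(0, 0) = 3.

Answer: u(x, t) = 3 e^{x}

Derivation:
Substitute the ansatz u = A e^{x} into the left-hand side.
Derivatives of the ansatz:
  u_tt = 0
  u_xx = A e^{x}
Term by term:
  2·u^2·u_tt = 0
  2·u^2·u_xx = 2 A^{3} e^{3 x}
So the left-hand side equals
  2 A^{3} e^{3 x}
This must equal f(x, t) = 54 e^{3 x} identically.
Matching coefficients of the independent functions:
  [e^{3 x}]:  2 A^{3} = 54
Solving: A = 3.
Check against the point condition:
  u(0, 0) = 3  ⟹  A = 3  ✓
Hence u(x, t) = 3 e^{x}.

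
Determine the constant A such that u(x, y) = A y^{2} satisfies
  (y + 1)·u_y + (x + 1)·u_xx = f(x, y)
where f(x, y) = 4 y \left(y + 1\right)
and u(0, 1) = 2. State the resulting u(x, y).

Answer: u(x, y) = 2 y^{2}

Derivation:
Substitute the ansatz u = A y^{2} into the left-hand side.
Derivatives of the ansatz:
  u_y = 2 A y
  u_xx = 0
Term by term:
  (y + 1)·u_y = 2 A y^{2} + 2 A y
  (x + 1)·u_xx = 0
So the left-hand side equals
  2 A y^{2} + 2 A y
This must equal f(x, y) identically; expanded, f = 4 y^{2} + 4 y.
Matching coefficients of the independent functions:
  [y, y^{2}]:  2 A = 4
Solving: A = 2.
Check against the point condition:
  u(0, 1) = 2  ⟹  A = 2  ✓
Hence u(x, y) = 2 y^{2}.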